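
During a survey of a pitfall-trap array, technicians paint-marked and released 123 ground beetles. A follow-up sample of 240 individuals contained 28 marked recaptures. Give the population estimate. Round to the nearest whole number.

Lincoln-Petersen assumes M/N = R/C, so N = M·C / R.
N = (123 × 240) / 28 = 29520 / 28 ≈ 1054.3 → 1054

N ≈ 1054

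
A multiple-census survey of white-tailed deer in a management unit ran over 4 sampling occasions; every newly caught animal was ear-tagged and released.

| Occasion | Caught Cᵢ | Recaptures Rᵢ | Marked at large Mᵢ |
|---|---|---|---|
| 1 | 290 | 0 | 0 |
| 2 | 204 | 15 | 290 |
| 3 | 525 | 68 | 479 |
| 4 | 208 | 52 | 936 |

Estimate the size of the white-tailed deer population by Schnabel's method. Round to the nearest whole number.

N ≈ 3743

Σ MᵢCᵢ = 0·290 + 290·204 + 479·525 + 936·208 = 0 + 59160 + 251475 + 194688 = 505323
Σ Rᵢ = 0 + 15 + 68 + 52 = 135
N̂ = 505323 / 135 ≈ 3743.1 → 3743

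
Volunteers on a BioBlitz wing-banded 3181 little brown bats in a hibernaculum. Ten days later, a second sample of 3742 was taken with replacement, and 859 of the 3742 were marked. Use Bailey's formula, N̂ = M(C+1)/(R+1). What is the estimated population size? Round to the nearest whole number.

N̂ = 3181·(3742+1)/(859+1) = 3181·3743/860 = 11906483/860 ≈ 13844.7 → 13845

N ≈ 13,845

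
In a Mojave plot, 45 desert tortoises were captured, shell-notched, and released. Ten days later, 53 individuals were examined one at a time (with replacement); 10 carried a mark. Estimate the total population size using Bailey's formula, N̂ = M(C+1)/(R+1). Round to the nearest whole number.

N ≈ 221

N̂ = 45·(53+1)/(10+1) = 45·54/11 = 2430/11 ≈ 220.9 → 221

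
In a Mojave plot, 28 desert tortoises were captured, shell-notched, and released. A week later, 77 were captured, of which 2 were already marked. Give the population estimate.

N = 1078

N = (28 × 77) / 2 = 2156 / 2 = 1078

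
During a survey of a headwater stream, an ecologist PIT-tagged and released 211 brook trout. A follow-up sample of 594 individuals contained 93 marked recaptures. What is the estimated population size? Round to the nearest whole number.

The marked fraction in the recapture sample should equal the marked fraction in the population: 93/594 = 211/N.
N = (211 × 594) / 93 = 125334 / 93 ≈ 1347.7 → 1348

N ≈ 1348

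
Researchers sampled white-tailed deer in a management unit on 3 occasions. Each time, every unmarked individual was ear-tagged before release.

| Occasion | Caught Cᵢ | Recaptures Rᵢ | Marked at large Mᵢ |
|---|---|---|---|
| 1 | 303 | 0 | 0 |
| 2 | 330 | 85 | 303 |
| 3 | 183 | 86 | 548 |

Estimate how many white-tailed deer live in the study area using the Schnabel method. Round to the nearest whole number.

Σ MᵢCᵢ = 0·303 + 303·330 + 548·183 = 0 + 99990 + 100284 = 200274
Σ Rᵢ = 0 + 85 + 86 = 171
N̂ = 200274 / 171 ≈ 1171.2 → 1171

N ≈ 1171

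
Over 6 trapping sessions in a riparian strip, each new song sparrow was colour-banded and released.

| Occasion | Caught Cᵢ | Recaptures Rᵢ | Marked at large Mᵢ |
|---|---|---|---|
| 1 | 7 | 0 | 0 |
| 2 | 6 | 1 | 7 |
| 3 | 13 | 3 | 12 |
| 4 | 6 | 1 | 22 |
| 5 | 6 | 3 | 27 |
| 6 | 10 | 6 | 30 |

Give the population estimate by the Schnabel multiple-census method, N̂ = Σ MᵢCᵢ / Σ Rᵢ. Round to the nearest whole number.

N ≈ 57

Σ MᵢCᵢ = 0·7 + 7·6 + 12·13 + 22·6 + 27·6 + 30·10 = 0 + 42 + 156 + 132 + 162 + 300 = 792
Σ Rᵢ = 0 + 1 + 3 + 1 + 3 + 6 = 14
N̂ = 792 / 14 ≈ 56.6 → 57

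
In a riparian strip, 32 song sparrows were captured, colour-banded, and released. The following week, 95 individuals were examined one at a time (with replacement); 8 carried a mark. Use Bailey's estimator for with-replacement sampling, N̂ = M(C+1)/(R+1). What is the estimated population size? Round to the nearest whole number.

N̂ = 32·(95+1)/(8+1) = 32·96/9 = 3072/9 ≈ 341.3 → 341

N ≈ 341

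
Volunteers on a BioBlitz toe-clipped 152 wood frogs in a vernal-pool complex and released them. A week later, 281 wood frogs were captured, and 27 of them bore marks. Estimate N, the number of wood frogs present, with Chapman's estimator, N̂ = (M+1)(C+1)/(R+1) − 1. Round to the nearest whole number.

N̂ = (152+1)(281+1)/(27+1) − 1 = 153·282/28 − 1
= 43146/28 − 1 ≈ 1540.9 − 1 ≈ 1539.9 → 1540

N ≈ 1540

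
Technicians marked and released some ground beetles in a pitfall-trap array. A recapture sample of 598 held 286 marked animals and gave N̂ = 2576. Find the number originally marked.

From N = M·C/R: M = N·R / C = 2576·286 / 598 = 736736 / 598 = 1232.

M = 1232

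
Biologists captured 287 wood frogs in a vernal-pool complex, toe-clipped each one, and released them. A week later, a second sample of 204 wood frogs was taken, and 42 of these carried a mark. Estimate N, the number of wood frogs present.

Lincoln-Petersen assumes M/N = R/C, so N = M·C / R.
N = (287 × 204) / 42 = 58548 / 42 = 1394

N = 1394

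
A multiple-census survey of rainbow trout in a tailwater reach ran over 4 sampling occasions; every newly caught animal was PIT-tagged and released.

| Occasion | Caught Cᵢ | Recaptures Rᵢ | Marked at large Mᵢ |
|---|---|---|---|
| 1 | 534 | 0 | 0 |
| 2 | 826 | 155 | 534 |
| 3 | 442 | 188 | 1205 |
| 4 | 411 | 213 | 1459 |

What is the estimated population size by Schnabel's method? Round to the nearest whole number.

N ≈ 2830

Σ MᵢCᵢ = 0·534 + 534·826 + 1205·442 + 1459·411 = 0 + 441084 + 532610 + 599649 = 1573343
Σ Rᵢ = 0 + 155 + 188 + 213 = 556
N̂ = 1573343 / 556 ≈ 2829.8 → 2830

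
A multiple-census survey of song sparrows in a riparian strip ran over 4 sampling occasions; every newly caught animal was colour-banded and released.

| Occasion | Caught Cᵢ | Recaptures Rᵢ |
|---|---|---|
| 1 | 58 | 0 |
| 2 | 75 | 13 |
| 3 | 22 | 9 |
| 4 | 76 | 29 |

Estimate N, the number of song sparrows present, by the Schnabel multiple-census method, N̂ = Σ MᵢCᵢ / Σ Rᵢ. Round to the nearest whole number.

Marked at large before each occasion: Mᵢ = Σⱼ<ᵢ (Cⱼ − Rⱼ) → M1=0, M2=58, M3=120, M4=133
Σ MᵢCᵢ = 0·58 + 58·75 + 120·22 + 133·76 = 0 + 4350 + 2640 + 10108 = 17098
Σ Rᵢ = 0 + 13 + 9 + 29 = 51
N̂ = 17098 / 51 ≈ 335.3 → 335

N ≈ 335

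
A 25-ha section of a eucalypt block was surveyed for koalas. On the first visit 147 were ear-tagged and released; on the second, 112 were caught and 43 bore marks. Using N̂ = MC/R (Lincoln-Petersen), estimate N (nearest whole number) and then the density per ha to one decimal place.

N̂ = 147·112/43 = 16464/43 ≈ 382.9 → 383
Density = N̂ / area = 383 / 25 ≈ 15.32 → 15.3 per ha

density ≈ 15.3 koalas per ha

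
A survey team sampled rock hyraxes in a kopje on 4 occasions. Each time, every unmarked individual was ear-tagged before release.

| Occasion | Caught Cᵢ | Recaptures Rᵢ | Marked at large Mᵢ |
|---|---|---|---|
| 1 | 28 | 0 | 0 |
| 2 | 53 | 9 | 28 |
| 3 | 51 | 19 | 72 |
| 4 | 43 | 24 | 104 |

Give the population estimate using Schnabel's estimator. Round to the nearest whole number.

N ≈ 185

Σ MᵢCᵢ = 0·28 + 28·53 + 72·51 + 104·43 = 0 + 1484 + 3672 + 4472 = 9628
Σ Rᵢ = 0 + 9 + 19 + 24 = 52
N̂ = 9628 / 52 ≈ 185.2 → 185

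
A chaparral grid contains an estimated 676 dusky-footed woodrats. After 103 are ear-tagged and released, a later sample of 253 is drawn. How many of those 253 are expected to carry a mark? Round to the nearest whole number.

expected recaptures ≈ 39

Expected recaptures E[R] = M·C / N.
E[R] = 103 × 253 / 676 = 26059 / 676 ≈ 38.5 → 39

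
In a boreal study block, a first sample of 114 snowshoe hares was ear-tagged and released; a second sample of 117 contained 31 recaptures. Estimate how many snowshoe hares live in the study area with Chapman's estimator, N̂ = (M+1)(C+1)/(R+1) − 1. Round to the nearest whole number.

N ≈ 423

N̂ = (114+1)(117+1)/(31+1) − 1 = 115·118/32 − 1
= 13570/32 − 1 ≈ 424.1 − 1 ≈ 423.1 → 423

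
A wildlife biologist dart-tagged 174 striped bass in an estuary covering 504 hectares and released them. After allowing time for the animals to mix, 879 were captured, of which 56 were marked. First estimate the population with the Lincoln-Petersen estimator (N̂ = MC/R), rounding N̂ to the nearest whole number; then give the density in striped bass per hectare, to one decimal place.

density ≈ 5.4 striped bass per hectare

N̂ = 174·879/56 = 152946/56 ≈ 2731.2 → 2731
Density = N̂ / area = 2731 / 504 ≈ 5.42 → 5.4 per hectare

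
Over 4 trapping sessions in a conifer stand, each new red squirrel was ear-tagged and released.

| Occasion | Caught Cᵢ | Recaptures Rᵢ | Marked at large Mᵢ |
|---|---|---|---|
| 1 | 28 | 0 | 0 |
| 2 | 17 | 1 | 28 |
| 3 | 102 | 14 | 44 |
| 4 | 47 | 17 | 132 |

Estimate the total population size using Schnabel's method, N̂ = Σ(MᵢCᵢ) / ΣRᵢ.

Σ MᵢCᵢ = 0·28 + 28·17 + 44·102 + 132·47 = 0 + 476 + 4488 + 6204 = 11168
Σ Rᵢ = 0 + 1 + 14 + 17 = 32
N̂ = 11168 / 32 = 349

N = 349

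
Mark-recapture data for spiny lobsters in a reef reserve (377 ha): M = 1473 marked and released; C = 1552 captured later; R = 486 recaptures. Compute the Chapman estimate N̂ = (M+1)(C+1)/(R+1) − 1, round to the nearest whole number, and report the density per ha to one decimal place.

density ≈ 12.5 spiny lobsters per ha

N̂ = 1474·1553/487 − 1 = 2289122/487 − 1 ≈ 4699.46 → 4699
Density = N̂ / area = 4699 / 377 ≈ 12.46 → 12.5 per ha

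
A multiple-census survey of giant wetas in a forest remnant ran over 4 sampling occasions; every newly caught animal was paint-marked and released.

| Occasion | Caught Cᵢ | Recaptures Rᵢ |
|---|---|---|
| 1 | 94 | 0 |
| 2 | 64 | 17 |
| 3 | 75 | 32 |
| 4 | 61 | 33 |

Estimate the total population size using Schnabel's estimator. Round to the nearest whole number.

Marked at large before each occasion: Mᵢ = Σⱼ<ᵢ (Cⱼ − Rⱼ) → M1=0, M2=94, M3=141, M4=184
Σ MᵢCᵢ = 0·94 + 94·64 + 141·75 + 184·61 = 0 + 6016 + 10575 + 11224 = 27815
Σ Rᵢ = 0 + 17 + 32 + 33 = 82
N̂ = 27815 / 82 ≈ 339.2 → 339

N ≈ 339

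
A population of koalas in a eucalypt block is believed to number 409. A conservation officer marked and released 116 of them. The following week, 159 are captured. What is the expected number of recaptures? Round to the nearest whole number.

Expected recaptures E[R] = M·C / N.
E[R] = 116 × 159 / 409 = 18444 / 409 ≈ 45.1 → 45

expected recaptures ≈ 45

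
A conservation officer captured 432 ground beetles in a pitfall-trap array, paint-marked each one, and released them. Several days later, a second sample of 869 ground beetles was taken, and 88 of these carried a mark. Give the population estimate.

N = 4266

Lincoln-Petersen assumes M/N = R/C, so N = M·C / R.
N = (432 × 869) / 88 = 375408 / 88 = 4266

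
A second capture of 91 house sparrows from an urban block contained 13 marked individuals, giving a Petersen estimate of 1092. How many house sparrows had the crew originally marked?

M = 156

From N = M·C/R: M = N·R / C = 1092·13 / 91 = 14196 / 91 = 156.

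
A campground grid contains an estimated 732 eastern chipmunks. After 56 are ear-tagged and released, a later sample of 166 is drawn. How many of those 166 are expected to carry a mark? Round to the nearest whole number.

Expected recaptures E[R] = M·C / N.
E[R] = 56 × 166 / 732 = 9296 / 732 ≈ 12.7 → 13

expected recaptures ≈ 13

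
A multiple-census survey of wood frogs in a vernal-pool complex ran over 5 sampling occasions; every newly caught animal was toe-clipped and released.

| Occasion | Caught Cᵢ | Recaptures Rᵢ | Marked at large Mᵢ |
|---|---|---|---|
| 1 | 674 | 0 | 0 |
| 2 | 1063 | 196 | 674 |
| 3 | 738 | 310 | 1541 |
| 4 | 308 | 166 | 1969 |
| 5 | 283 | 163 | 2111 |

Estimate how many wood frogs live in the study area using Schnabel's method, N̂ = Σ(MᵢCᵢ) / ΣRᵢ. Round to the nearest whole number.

N ≈ 3662

Σ MᵢCᵢ = 0·674 + 674·1063 + 1541·738 + 1969·308 + 2111·283 = 0 + 716462 + 1137258 + 606452 + 597413 = 3057585
Σ Rᵢ = 0 + 196 + 310 + 166 + 163 = 835
N̂ = 3057585 / 835 ≈ 3661.8 → 3662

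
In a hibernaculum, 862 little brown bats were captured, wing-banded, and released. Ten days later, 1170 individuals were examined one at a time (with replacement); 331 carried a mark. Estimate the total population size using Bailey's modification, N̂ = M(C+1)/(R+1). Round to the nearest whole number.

N̂ = 862·(1170+1)/(331+1) = 862·1171/332 = 1009402/332 ≈ 3040.4 → 3040

N ≈ 3040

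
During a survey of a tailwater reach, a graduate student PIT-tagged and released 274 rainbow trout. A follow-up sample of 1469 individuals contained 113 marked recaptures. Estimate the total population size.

N = 3562

N = (274 × 1469) / 113 = 402506 / 113 = 3562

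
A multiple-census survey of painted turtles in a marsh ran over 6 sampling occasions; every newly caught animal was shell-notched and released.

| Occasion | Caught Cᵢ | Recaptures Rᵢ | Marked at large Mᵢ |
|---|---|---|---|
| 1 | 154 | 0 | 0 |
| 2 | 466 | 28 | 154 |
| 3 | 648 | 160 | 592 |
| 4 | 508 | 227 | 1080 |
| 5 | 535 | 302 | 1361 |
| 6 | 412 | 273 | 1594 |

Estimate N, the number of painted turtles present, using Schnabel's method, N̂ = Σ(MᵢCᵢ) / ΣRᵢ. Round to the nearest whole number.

N ≈ 2413

Σ MᵢCᵢ = 0·154 + 154·466 + 592·648 + 1080·508 + 1361·535 + 1594·412 = 0 + 71764 + 383616 + 548640 + 728135 + 656728 = 2388883
Σ Rᵢ = 0 + 28 + 160 + 227 + 302 + 273 = 990
N̂ = 2388883 / 990 ≈ 2413.0 → 2413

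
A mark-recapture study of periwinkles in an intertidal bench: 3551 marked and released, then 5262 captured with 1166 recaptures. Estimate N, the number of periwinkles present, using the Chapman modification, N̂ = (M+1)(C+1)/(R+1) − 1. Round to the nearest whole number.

N ≈ 16,018

N̂ = (3551+1)(5262+1)/(1166+1) − 1 = 3552·5263/1167 − 1
= 18694176/1167 − 1 ≈ 16019.0 − 1 ≈ 16018.0 → 16018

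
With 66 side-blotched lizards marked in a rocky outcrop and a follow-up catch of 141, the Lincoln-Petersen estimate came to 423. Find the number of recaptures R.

R = 22

From N = M·C/R: R = M·C / N = 66·141 / 423 = 9306 / 423 = 22.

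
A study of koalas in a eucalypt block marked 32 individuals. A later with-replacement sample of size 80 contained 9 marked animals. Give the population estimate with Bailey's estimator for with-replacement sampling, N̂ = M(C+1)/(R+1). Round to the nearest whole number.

N ≈ 259

N̂ = 32·(80+1)/(9+1) = 32·81/10 = 2592/10 ≈ 259.2 → 259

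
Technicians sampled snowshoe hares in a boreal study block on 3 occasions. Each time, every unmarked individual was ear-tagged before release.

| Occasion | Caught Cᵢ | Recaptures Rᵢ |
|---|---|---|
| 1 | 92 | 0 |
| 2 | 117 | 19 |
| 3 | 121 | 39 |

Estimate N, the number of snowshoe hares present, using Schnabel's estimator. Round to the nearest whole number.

Marked at large before each occasion: Mᵢ = Σⱼ<ᵢ (Cⱼ − Rⱼ) → M1=0, M2=92, M3=190
Σ MᵢCᵢ = 0·92 + 92·117 + 190·121 = 0 + 10764 + 22990 = 33754
Σ Rᵢ = 0 + 19 + 39 = 58
N̂ = 33754 / 58 ≈ 582.0 → 582

N ≈ 582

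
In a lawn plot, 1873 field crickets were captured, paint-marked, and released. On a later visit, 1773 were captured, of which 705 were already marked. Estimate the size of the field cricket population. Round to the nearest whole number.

N ≈ 4710

If marked individuals mix randomly, R/C ≈ M/N, giving N ≈ M·C/R.
N = (1873 × 1773) / 705 = 3320829 / 705 ≈ 4710.4 → 4710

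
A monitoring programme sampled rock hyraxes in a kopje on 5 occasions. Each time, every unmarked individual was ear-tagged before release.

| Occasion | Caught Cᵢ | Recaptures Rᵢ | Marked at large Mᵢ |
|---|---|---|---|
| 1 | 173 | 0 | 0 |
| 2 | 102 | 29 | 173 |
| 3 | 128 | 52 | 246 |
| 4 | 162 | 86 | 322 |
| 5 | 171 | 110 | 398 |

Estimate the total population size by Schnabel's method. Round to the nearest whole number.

Σ MᵢCᵢ = 0·173 + 173·102 + 246·128 + 322·162 + 398·171 = 0 + 17646 + 31488 + 52164 + 68058 = 169356
Σ Rᵢ = 0 + 29 + 52 + 86 + 110 = 277
N̂ = 169356 / 277 ≈ 611.4 → 611

N ≈ 611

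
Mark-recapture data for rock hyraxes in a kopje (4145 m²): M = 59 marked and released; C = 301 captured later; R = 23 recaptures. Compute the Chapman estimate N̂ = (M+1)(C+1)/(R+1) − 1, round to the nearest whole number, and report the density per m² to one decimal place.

N̂ = 60·302/24 − 1 = 18120/24 − 1 = 754
Density = N̂ / area = 754 / 4145 ≈ 0.18 → 0.2 per m²

density ≈ 0.2 rock hyraxes per m²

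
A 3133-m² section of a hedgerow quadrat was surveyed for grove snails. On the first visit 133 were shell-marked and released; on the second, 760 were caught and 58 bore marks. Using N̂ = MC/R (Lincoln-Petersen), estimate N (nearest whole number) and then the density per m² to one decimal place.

N̂ = 133·760/58 = 101080/58 ≈ 1742.8 → 1743
Density = N̂ / area = 1743 / 3133 ≈ 0.56 → 0.6 per m²

density ≈ 0.6 grove snails per m²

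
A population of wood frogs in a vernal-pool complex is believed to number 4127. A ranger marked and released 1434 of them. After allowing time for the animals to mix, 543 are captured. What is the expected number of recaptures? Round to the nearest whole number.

expected recaptures ≈ 189

The marked fraction of the population is 1434/4127, so in a sample of 543 expect C·(M/N) marked.
E[R] = 1434 × 543 / 4127 = 778662 / 4127 ≈ 188.7 → 189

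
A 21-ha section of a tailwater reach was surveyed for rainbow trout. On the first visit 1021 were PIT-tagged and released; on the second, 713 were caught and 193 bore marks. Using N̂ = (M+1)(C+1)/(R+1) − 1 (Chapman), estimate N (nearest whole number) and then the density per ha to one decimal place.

N̂ = 1022·714/194 − 1 = 729708/194 − 1 ≈ 3760.4 → 3760
Density = N̂ / area = 3760 / 21 ≈ 179.048 → 179.0 per ha

density ≈ 179.0 rainbow trout per ha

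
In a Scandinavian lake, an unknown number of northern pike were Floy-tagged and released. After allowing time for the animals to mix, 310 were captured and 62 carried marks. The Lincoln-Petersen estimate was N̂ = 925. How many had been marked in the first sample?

From N = M·C/R: M = N·R / C = 925·62 / 310 = 57350 / 310 = 185.

M = 185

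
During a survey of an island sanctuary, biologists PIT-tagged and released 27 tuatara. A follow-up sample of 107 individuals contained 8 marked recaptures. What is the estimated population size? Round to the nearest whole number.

N = (27 × 107) / 8 = 2889 / 8 ≈ 361.1 → 361

N ≈ 361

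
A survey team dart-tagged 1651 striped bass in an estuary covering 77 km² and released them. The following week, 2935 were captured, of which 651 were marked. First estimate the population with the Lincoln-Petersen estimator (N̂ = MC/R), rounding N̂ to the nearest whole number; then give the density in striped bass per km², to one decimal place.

density ≈ 96.7 striped bass per km²

N̂ = 1651·2935/651 = 4845685/651 ≈ 7443.4 → 7443
Density = N̂ / area = 7443 / 77 ≈ 96.66 → 96.7 per km²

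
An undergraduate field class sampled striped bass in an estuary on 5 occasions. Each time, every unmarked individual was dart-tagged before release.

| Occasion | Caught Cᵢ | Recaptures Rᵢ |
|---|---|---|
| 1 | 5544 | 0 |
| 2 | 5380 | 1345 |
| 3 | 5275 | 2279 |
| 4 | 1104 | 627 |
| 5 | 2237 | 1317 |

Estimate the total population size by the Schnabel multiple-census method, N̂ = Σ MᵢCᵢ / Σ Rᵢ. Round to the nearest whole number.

N ≈ 22,169

Marked at large before each occasion: Mᵢ = Σⱼ<ᵢ (Cⱼ − Rⱼ) → M1=0, M2=5544, M3=9579, M4=12575, M5=13052
Σ MᵢCᵢ = 0·5544 + 5544·5380 + 9579·5275 + 12575·1104 + 13052·2237 = 0 + 29826720 + 50529225 + 13882800 + 29197324 = 123436069
Σ Rᵢ = 0 + 1345 + 2279 + 627 + 1317 = 5568
N̂ = 123436069 / 5568 ≈ 22168.8 → 22169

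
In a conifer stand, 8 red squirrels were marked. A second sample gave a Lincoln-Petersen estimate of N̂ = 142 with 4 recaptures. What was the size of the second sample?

C = 71

From N = M·C/R: C = N·R / M = 142·4 / 8 = 568 / 8 = 71.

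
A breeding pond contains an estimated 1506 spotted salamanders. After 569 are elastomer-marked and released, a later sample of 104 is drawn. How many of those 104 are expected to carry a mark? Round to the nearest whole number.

expected recaptures ≈ 39

Expected recaptures E[R] = M·C / N.
E[R] = 569 × 104 / 1506 = 59176 / 1506 ≈ 39.3 → 39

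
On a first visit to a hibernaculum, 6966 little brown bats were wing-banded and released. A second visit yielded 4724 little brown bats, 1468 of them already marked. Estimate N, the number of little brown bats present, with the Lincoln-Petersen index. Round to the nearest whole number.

N ≈ 22,416

Lincoln-Petersen assumes M/N = R/C, so N = M·C / R.
N = (6966 × 4724) / 1468 = 32907384 / 1468 ≈ 22416.47 → 22416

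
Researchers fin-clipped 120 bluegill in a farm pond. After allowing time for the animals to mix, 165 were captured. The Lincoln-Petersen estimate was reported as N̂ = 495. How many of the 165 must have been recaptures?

R = 40

From N = M·C/R: R = M·C / N = 120·165 / 495 = 19800 / 495 = 40.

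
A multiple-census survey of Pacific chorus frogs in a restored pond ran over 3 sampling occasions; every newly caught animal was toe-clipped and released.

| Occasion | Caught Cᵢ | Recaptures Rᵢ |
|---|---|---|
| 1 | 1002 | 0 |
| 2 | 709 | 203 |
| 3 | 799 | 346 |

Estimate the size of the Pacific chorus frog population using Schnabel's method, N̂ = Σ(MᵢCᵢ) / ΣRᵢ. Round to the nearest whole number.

N ≈ 3489

Marked at large before each occasion: Mᵢ = Σⱼ<ᵢ (Cⱼ − Rⱼ) → M1=0, M2=1002, M3=1508
Σ MᵢCᵢ = 0·1002 + 1002·709 + 1508·799 = 0 + 710418 + 1204892 = 1915310
Σ Rᵢ = 0 + 203 + 346 = 549
N̂ = 1915310 / 549 ≈ 3488.7 → 3489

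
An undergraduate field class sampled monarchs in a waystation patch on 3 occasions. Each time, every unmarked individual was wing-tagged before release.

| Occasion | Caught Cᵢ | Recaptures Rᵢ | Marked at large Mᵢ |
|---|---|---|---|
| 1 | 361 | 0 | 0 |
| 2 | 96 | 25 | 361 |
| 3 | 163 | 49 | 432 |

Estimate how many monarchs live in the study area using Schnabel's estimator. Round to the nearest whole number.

Σ MᵢCᵢ = 0·361 + 361·96 + 432·163 = 0 + 34656 + 70416 = 105072
Σ Rᵢ = 0 + 25 + 49 = 74
N̂ = 105072 / 74 ≈ 1419.9 → 1420

N ≈ 1420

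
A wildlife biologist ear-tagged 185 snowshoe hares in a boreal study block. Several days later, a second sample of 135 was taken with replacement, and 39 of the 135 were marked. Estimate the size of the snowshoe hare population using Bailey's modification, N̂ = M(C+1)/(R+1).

N̂ = 185·(135+1)/(39+1) = 185·136/40 = 25160/40 = 629

N = 629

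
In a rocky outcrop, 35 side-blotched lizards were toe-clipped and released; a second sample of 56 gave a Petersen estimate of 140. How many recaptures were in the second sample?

From N = M·C/R: R = M·C / N = 35·56 / 140 = 1960 / 140 = 14.

R = 14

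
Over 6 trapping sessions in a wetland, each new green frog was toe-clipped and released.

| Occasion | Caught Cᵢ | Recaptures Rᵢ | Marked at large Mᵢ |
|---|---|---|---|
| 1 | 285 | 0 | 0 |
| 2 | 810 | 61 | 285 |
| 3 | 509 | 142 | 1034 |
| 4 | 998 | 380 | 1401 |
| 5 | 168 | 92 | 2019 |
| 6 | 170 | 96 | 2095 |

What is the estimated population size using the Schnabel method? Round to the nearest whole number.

N ≈ 3697

Σ MᵢCᵢ = 0·285 + 285·810 + 1034·509 + 1401·998 + 2019·168 + 2095·170 = 0 + 230850 + 526306 + 1398198 + 339192 + 356150 = 2850696
Σ Rᵢ = 0 + 61 + 142 + 380 + 92 + 96 = 771
N̂ = 2850696 / 771 ≈ 3697.4 → 3697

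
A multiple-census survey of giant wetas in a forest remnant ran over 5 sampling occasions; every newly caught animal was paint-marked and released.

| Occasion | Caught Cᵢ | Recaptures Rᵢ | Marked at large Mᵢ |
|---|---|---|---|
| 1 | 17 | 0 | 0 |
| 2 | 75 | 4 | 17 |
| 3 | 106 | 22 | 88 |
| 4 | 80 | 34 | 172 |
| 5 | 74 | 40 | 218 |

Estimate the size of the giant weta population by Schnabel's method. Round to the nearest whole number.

Σ MᵢCᵢ = 0·17 + 17·75 + 88·106 + 172·80 + 218·74 = 0 + 1275 + 9328 + 13760 + 16132 = 40495
Σ Rᵢ = 0 + 4 + 22 + 34 + 40 = 100
N̂ = 40495 / 100 ≈ 404.9 → 405

N ≈ 405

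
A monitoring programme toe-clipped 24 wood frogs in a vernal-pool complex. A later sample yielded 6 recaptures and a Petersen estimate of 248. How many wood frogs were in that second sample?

From N = M·C/R: C = N·R / M = 248·6 / 24 = 1488 / 24 = 62.

C = 62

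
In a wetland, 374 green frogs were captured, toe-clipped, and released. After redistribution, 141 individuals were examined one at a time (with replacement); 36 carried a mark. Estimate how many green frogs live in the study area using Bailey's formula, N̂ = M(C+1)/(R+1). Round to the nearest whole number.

N̂ = 374·(141+1)/(36+1) = 374·142/37 = 53108/37 ≈ 1435.4 → 1435

N ≈ 1435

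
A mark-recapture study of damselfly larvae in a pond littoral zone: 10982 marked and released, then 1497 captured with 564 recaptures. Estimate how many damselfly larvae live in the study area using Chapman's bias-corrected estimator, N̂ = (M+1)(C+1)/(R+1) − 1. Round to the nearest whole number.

N ≈ 29,119

N̂ = (10982+1)(1497+1)/(564+1) − 1 = 10983·1498/565 − 1
= 16452534/565 − 1 ≈ 29119.5 − 1 ≈ 29118.5 → 29119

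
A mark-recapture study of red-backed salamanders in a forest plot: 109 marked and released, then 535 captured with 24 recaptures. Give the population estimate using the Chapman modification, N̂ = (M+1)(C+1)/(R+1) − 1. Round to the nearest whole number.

N̂ = (109+1)(535+1)/(24+1) − 1 = 110·536/25 − 1
= 58960/25 − 1 ≈ 2358.4 − 1 ≈ 2357.4 → 2357

N ≈ 2357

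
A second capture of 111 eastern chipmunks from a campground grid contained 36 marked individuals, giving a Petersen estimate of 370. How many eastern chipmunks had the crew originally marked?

From N = M·C/R: M = N·R / C = 370·36 / 111 = 13320 / 111 = 120.

M = 120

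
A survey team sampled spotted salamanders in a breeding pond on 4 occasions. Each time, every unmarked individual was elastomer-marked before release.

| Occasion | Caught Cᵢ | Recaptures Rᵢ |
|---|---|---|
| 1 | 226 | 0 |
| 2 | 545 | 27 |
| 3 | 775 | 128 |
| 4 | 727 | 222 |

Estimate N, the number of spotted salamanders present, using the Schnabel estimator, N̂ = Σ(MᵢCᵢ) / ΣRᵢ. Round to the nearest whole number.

N ≈ 4539

Marked at large before each occasion: Mᵢ = Σⱼ<ᵢ (Cⱼ − Rⱼ) → M1=0, M2=226, M3=744, M4=1391
Σ MᵢCᵢ = 0·226 + 226·545 + 744·775 + 1391·727 = 0 + 123170 + 576600 + 1011257 = 1711027
Σ Rᵢ = 0 + 27 + 128 + 222 = 377
N̂ = 1711027 / 377 ≈ 4538.5 → 4539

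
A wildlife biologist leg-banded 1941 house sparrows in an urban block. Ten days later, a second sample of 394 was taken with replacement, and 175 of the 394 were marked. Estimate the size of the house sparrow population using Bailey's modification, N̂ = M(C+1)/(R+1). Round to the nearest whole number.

N ≈ 4356

N̂ = 1941·(394+1)/(175+1) = 1941·395/176 = 766695/176 ≈ 4356.2 → 4356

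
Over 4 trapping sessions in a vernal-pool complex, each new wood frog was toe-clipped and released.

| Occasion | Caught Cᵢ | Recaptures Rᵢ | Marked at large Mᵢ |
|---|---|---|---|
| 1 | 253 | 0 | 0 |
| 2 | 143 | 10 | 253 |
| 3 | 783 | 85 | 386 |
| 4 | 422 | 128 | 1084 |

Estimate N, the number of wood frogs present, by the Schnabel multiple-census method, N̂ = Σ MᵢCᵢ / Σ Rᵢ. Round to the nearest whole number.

Σ MᵢCᵢ = 0·253 + 253·143 + 386·783 + 1084·422 = 0 + 36179 + 302238 + 457448 = 795865
Σ Rᵢ = 0 + 10 + 85 + 128 = 223
N̂ = 795865 / 223 ≈ 3568.9 → 3569

N ≈ 3569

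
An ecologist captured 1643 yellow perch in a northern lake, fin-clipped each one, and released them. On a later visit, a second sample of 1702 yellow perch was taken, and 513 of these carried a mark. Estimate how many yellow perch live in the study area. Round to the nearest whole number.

N ≈ 5451

N = (1643 × 1702) / 513 = 2796386 / 513 ≈ 5451.0 → 5451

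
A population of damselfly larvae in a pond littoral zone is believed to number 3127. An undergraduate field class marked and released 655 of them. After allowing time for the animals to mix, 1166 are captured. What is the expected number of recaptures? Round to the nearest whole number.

The marked fraction of the population is 655/3127, so in a sample of 1166 expect C·(M/N) marked.
E[R] = 655 × 1166 / 3127 = 763730 / 3127 ≈ 244.2 → 244

expected recaptures ≈ 244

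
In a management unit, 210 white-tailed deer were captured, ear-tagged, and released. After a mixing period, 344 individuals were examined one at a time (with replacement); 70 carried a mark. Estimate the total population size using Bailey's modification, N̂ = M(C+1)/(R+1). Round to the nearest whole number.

N ≈ 1020

N̂ = 210·(344+1)/(70+1) = 210·345/71 = 72450/71 ≈ 1020.4 → 1020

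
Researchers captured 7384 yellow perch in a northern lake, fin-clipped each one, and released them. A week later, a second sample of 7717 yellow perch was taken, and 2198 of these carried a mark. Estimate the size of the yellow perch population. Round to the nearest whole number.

N ≈ 25,925

Lincoln-Petersen assumes M/N = R/C, so N = M·C / R.
N = (7384 × 7717) / 2198 = 56982328 / 2198 ≈ 25924.6 → 25925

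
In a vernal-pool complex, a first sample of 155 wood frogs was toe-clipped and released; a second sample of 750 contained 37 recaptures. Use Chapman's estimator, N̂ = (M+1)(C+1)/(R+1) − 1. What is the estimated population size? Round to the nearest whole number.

N ≈ 3082

N̂ = (155+1)(750+1)/(37+1) − 1 = 156·751/38 − 1
= 117156/38 − 1 ≈ 3083.1 − 1 ≈ 3082.1 → 3082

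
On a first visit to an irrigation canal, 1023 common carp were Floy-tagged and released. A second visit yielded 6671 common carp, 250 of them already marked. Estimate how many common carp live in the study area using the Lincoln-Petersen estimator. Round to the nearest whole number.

N ≈ 27,298

Lincoln-Petersen assumes M/N = R/C, so N = M·C / R.
N = (1023 × 6671) / 250 = 6824433 / 250 ≈ 27297.7 → 27298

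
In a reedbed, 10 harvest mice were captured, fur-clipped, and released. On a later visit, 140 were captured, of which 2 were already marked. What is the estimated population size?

N = 700

N = (10 × 140) / 2 = 1400 / 2 = 700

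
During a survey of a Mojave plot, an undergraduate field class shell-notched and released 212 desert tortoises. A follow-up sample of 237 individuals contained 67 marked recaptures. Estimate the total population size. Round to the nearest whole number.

The marked fraction in the recapture sample should equal the marked fraction in the population: 67/237 = 212/N.
N = (212 × 237) / 67 = 50244 / 67 ≈ 749.9 → 750

N ≈ 750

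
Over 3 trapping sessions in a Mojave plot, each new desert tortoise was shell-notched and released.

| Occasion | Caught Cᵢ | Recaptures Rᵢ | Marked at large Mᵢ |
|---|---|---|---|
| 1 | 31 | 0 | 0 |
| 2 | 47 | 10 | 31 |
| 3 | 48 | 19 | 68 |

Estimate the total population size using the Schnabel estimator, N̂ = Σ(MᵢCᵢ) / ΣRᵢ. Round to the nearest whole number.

Σ MᵢCᵢ = 0·31 + 31·47 + 68·48 = 0 + 1457 + 3264 = 4721
Σ Rᵢ = 0 + 10 + 19 = 29
N̂ = 4721 / 29 ≈ 162.8 → 163

N ≈ 163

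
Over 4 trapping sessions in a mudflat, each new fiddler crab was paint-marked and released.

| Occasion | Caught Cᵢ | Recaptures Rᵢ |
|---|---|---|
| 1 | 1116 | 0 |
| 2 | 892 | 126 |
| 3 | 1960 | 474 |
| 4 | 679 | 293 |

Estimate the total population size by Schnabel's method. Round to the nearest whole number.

Marked at large before each occasion: Mᵢ = Σⱼ<ᵢ (Cⱼ − Rⱼ) → M1=0, M2=1116, M3=1882, M4=3368
Σ MᵢCᵢ = 0·1116 + 1116·892 + 1882·1960 + 3368·679 = 0 + 995472 + 3688720 + 2286872 = 6971064
Σ Rᵢ = 0 + 126 + 474 + 293 = 893
N̂ = 6971064 / 893 ≈ 7806.3 → 7806

N ≈ 7806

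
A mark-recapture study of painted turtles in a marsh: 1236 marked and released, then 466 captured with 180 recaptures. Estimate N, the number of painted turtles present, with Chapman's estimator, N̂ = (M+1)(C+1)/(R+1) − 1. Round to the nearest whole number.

N ≈ 3191

N̂ = (1236+1)(466+1)/(180+1) − 1 = 1237·467/181 − 1
= 577679/181 − 1 ≈ 3191.6 − 1 ≈ 3190.6 → 3191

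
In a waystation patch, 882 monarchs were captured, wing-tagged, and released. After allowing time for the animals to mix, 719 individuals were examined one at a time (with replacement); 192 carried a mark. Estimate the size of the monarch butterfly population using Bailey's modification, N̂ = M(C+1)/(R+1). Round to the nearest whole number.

N ≈ 3290

N̂ = 882·(719+1)/(192+1) = 882·720/193 = 635040/193 ≈ 3290.4 → 3290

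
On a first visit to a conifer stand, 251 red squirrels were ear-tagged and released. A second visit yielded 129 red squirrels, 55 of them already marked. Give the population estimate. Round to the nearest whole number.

The marked fraction in the recapture sample should equal the marked fraction in the population: 55/129 = 251/N.
N = (251 × 129) / 55 = 32379 / 55 ≈ 588.7 → 589

N ≈ 589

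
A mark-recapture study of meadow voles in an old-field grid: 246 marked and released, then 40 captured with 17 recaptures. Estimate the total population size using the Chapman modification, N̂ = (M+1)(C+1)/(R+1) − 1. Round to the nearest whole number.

N̂ = (246+1)(40+1)/(17+1) − 1 = 247·41/18 − 1
= 10127/18 − 1 ≈ 562.6 − 1 ≈ 561.6 → 562

N ≈ 562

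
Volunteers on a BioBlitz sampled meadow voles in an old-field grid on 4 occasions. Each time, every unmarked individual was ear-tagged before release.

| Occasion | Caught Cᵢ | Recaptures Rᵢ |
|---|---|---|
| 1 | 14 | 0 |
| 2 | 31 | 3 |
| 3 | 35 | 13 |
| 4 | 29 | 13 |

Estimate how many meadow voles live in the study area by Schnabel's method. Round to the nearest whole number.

N ≈ 130

Marked at large before each occasion: Mᵢ = Σⱼ<ᵢ (Cⱼ − Rⱼ) → M1=0, M2=14, M3=42, M4=64
Σ MᵢCᵢ = 0·14 + 14·31 + 42·35 + 64·29 = 0 + 434 + 1470 + 1856 = 3760
Σ Rᵢ = 0 + 3 + 13 + 13 = 29
N̂ = 3760 / 29 ≈ 129.7 → 130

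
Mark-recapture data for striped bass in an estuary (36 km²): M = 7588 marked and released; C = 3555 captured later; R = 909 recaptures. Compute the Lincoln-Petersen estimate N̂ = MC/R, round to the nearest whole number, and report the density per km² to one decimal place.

density ≈ 824.3 striped bass per km²

N̂ = 7588·3555/909 = 26975340/909 ≈ 29675.8 → 29676
Density = N̂ / area = 29676 / 36 ≈ 824.33 → 824.3 per km²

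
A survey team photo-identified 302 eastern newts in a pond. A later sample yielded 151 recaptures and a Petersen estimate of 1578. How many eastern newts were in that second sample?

From N = M·C/R: C = N·R / M = 1578·151 / 302 = 238278 / 302 = 789.

C = 789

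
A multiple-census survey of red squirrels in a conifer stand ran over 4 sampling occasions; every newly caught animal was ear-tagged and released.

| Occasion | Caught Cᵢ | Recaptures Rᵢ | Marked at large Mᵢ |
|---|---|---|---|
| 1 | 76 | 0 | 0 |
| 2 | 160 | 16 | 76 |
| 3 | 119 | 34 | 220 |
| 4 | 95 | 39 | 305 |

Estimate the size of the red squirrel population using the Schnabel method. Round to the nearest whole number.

N ≈ 756

Σ MᵢCᵢ = 0·76 + 76·160 + 220·119 + 305·95 = 0 + 12160 + 26180 + 28975 = 67315
Σ Rᵢ = 0 + 16 + 34 + 39 = 89
N̂ = 67315 / 89 ≈ 756.3 → 756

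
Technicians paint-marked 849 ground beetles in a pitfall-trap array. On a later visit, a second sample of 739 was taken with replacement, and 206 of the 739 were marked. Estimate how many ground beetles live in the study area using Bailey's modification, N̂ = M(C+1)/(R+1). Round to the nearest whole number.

N ≈ 3035

N̂ = 849·(739+1)/(206+1) = 849·740/207 = 628260/207 ≈ 3035.1 → 3035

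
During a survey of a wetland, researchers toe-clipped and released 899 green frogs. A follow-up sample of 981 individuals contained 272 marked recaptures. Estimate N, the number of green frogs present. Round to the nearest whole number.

N ≈ 3242

N = (899 × 981) / 272 = 881919 / 272 ≈ 3242.3 → 3242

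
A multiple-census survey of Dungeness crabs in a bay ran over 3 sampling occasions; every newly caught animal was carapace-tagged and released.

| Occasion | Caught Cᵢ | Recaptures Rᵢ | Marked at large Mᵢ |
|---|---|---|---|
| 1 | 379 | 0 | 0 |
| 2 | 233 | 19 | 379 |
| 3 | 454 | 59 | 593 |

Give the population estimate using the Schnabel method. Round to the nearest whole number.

N ≈ 4584

Σ MᵢCᵢ = 0·379 + 379·233 + 593·454 = 0 + 88307 + 269222 = 357529
Σ Rᵢ = 0 + 19 + 59 = 78
N̂ = 357529 / 78 ≈ 4583.7 → 4584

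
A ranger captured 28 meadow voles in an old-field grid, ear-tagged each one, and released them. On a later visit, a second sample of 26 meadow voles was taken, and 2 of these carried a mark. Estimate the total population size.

N = (28 × 26) / 2 = 728 / 2 = 364

N = 364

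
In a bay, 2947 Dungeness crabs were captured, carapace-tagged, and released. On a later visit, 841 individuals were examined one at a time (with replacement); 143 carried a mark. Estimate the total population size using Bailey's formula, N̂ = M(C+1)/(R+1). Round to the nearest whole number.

N̂ = 2947·(841+1)/(143+1) = 2947·842/144 = 2481374/144 ≈ 17231.8 → 17232

N ≈ 17,232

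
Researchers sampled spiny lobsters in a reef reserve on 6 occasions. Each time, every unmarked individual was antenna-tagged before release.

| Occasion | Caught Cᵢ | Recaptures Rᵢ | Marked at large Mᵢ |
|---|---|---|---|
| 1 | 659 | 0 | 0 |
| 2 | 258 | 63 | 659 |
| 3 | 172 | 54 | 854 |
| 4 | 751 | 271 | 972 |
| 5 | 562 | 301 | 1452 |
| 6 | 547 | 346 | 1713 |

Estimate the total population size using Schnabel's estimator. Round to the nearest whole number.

N ≈ 2705

Σ MᵢCᵢ = 0·659 + 659·258 + 854·172 + 972·751 + 1452·562 + 1713·547 = 0 + 170022 + 146888 + 729972 + 816024 + 937011 = 2799917
Σ Rᵢ = 0 + 63 + 54 + 271 + 301 + 346 = 1035
N̂ = 2799917 / 1035 ≈ 2705.2 → 2705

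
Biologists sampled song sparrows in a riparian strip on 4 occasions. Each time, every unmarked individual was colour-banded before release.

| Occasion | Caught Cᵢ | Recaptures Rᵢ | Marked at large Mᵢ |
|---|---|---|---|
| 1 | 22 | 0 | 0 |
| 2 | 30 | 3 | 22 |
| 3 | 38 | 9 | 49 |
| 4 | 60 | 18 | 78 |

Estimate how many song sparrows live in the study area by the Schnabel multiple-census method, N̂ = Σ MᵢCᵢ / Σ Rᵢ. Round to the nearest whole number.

N ≈ 240

Σ MᵢCᵢ = 0·22 + 22·30 + 49·38 + 78·60 = 0 + 660 + 1862 + 4680 = 7202
Σ Rᵢ = 0 + 3 + 9 + 18 = 30
N̂ = 7202 / 30 ≈ 240.1 → 240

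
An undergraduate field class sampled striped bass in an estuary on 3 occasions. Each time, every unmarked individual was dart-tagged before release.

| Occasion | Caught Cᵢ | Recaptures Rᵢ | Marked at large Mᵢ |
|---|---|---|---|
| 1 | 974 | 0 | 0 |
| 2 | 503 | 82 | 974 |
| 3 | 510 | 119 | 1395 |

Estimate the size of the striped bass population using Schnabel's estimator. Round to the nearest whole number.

N ≈ 5977

Σ MᵢCᵢ = 0·974 + 974·503 + 1395·510 = 0 + 489922 + 711450 = 1201372
Σ Rᵢ = 0 + 82 + 119 = 201
N̂ = 1201372 / 201 ≈ 5977.0 → 5977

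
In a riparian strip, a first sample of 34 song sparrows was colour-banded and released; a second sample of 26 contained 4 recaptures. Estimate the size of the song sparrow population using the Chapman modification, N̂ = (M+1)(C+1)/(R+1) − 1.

N = 188

N̂ = (34+1)(26+1)/(4+1) − 1 = 35·27/5 − 1
= 945/5 − 1 = 189 − 1 = 188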